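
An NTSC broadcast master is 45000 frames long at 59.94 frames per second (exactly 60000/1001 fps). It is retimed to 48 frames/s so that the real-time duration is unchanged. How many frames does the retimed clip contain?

Target frames = source frames × (target rate / source rate) = 45000 × (48)/(60000/1001) = 45000 × 1001/1250 = 36036.

36036 frames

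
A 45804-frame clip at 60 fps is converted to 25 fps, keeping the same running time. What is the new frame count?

Target frames = source frames × (target rate / source rate) = 45804 × (25)/(60) = 45804 × 5/12 = 19085.

19085 frames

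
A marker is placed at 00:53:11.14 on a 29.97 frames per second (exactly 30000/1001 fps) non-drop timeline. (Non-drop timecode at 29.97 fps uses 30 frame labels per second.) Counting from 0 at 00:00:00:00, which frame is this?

Total seconds to the label: (0 × 3600 + 53 × 60 + 11) = 3191.
Frame index = 3191 × 30 + 14 = 95744.

95744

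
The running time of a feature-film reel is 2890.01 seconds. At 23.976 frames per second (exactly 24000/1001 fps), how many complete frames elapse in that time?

Frames = 2890.01 × 24000/1001 = 69360240/1001 ≈ 69290.9491.
Complete frames: 69290.

69290 frames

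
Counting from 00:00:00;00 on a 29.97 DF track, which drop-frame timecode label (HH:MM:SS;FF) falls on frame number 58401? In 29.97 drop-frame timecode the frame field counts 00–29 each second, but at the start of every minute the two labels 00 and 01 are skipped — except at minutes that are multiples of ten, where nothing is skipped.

00:32:28;19

Each 10-minute DF block holds 10 × 60 × 30 − 9 × 2 = 17982 frames. 58401 ÷ 17982 → 3 full blocks, remainder 4455.
Within the partial block the first minute is 1800 frames and each further minute 1798, so 2 further minute boundaries passed. Total skipped labels = 18 × 3 + 2 × 2 = 58.
Non-drop label index = 58401 + 58 = 58459; at 30 labels/s that is 00:32:28:19, i.e. DF 00:32:28;19.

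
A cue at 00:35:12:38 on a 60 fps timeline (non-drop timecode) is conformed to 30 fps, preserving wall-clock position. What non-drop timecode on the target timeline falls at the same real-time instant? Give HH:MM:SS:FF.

Source frame index: (0×3600 + 35×60 + 12) × 60 + 38 = 126758.
Real time: 126758 / (60) = 63379/30 s.
Target frame: (63379/30) × (30) = 63379.
At 30 labels/s: frame 63379 → 00:35:12:19.

00:35:12:19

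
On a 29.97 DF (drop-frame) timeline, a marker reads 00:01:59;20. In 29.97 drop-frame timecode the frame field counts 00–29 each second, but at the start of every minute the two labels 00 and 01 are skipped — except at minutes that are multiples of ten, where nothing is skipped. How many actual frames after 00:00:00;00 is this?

3588

Complete 10-minute blocks: 0, each 17982 frames → 0.
Remaining 1 whole minute in the current block: 1800 + 0 × 1798 = 1800 frames.
Within the current minute: 59 × 30 + 20 − 2 = 1788 (labels ;00/;01 skipped at this minute). Total = 0 + 1800 + 1788 = 3588.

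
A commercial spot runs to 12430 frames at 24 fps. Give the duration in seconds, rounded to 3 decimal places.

Running time = 12430 × 1/24 = 6215/12 s ≈ 517.917 s.

517.917 seconds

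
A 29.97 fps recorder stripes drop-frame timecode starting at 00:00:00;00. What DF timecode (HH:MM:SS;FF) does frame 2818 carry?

Each 10-minute DF block holds 10 × 60 × 30 − 9 × 2 = 17982 frames. 2818 ÷ 17982 → 0 full blocks, remainder 2818.
Within the partial block the first minute is 1800 frames and each further minute 1798, so 1 further minute boundary passed. Total skipped labels = 18 × 0 + 2 × 1 = 2.
Non-drop label index = 2818 + 2 = 2820; at 30 labels/s that is 00:01:34:00, i.e. DF 00:01:34;00.

00:01:34;00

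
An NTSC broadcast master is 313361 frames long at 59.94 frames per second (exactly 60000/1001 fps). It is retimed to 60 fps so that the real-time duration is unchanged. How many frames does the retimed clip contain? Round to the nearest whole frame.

313674 frames

Frames at target rate = 313361 × (60) / (60000/1001) = 313674361/1000 ≈ 313674.361.
Nearest whole frame: 313674.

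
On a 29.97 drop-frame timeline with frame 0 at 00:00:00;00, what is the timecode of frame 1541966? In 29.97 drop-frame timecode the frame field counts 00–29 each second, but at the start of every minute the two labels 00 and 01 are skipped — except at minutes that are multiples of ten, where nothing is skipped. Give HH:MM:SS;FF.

Each 10-minute DF block holds 10 × 60 × 30 − 9 × 2 = 17982 frames. 1541966 ÷ 17982 → 85 full blocks, remainder 13496.
Within the partial block the first minute is 1800 frames and each further minute 1798, so 7 further minute boundaries passed. Total skipped labels = 18 × 85 + 2 × 7 = 1544.
Non-drop label index = 1541966 + 1544 = 1543510; at 30 labels/s that is 14:17:30:10, i.e. DF 14:17:30;10.

14:17:30;10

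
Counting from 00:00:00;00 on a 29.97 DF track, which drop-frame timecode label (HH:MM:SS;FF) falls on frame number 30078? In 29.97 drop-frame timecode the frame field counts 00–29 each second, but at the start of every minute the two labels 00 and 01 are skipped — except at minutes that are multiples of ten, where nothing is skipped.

00:16:43;18

Each 10-minute DF block holds 10 × 60 × 30 − 9 × 2 = 17982 frames. 30078 ÷ 17982 → 1 full block, remainder 12096.
Within the partial block the first minute is 1800 frames and each further minute 1798, so 6 further minute boundaries passed. Total skipped labels = 18 × 1 + 2 × 6 = 30.
Non-drop label index = 30078 + 30 = 30108; at 30 labels/s that is 00:16:43:18, i.e. DF 00:16:43;18.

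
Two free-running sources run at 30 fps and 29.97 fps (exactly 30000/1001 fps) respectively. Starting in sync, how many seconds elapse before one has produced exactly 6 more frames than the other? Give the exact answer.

200.2 seconds

The gap grows by |30000/1001 − 30| = 30/1001 frames per second.
Time for a 6-frame gap: 6 ÷ (30/1001) = 200.2 s.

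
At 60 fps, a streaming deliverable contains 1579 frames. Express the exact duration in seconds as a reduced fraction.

Running time = 1579 ÷ (60) = 1579 × 1/60 = 1579/60 s.

1579/60 seconds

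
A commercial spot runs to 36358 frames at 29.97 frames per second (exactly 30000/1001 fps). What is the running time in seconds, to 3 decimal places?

1213.145 seconds

Running time = 36358 × 1001/30000 = 18197179/15000 s ≈ 1213.145 s.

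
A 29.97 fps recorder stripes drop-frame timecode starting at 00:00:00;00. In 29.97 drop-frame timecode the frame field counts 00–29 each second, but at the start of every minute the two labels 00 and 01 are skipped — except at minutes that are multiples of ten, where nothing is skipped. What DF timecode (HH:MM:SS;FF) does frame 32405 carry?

00:18:01;09

Ten DF minutes hold 17982 frames, so frame 32405 lies in block 1 (frames 17982–35963) with 14423 frames into that block.
The block's first minute is 1800 frames and the rest 1798 each; 14423 frames reaches minute 8, so 1 × 18 + 8 × 2 = 34 labels have been skipped so far.
Adding those back, label number 32405 + 34 = 32439 at 30 labels/s is 1081 s + 9 f = 0 h 18 min 1 s frame 9, i.e. 00:18:01;09.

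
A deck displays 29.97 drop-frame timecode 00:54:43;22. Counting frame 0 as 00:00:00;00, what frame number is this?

98414

Complete 10-minute blocks: 5, each 17982 frames → 89910.
Remaining 4 whole minutes in the current block: 1800 + 3 × 1798 = 7194 frames.
Within the current minute: 43 × 30 + 22 − 2 = 1310 (labels ;00/;01 skipped at this minute). Total = 89910 + 7194 + 1310 = 98414.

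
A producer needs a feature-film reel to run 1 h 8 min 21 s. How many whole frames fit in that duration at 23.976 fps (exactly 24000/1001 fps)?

98325 frames

1 h 8 min 21 s = 4101 s.
Frames = 4101 × 24000/1001 = 98424000/1001 ≈ 98325.6743.
Complete frames: 98325.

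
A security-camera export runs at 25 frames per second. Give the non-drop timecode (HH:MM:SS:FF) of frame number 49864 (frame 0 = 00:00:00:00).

00:33:14:14

49864 ÷ 25 = 1994 full seconds, remainder 14 frames.
1994 s = 0 h 33 min 14 s.
Timecode: 00:33:14:14.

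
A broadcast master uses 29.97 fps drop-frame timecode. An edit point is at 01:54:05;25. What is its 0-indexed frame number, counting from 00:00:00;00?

205169

As if non-drop at 30 labels/s: (1 × 3600 + 54 × 60 + 5) × 30 + 25 = 205375.
Minute boundaries passed: 114; those not divisible by 10: 114 − 11 = 103; dropped labels = 2 × 103 = 206.
Actual frame index = 205375 − 206 = 205169.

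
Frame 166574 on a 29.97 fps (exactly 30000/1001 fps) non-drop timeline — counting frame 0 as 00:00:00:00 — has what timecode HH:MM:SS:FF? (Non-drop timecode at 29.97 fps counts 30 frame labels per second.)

166574 ÷ 30 = 5552 full seconds, remainder 14 frames.
5552 s = 1 h 32 min 32 s.
Timecode: 01:32:32:14.

01:32:32:14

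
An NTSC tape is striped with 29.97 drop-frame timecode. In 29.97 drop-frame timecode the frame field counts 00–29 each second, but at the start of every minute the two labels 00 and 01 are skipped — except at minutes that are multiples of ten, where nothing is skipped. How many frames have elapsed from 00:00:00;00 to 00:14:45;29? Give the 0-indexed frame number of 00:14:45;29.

As if non-drop at 30 labels/s: (0 × 3600 + 14 × 60 + 45) × 30 + 29 = 26579.
Minute boundaries passed: 14; those not divisible by 10: 14 − 1 = 13; dropped labels = 2 × 13 = 26.
Actual frame index = 26579 − 26 = 26553.

26553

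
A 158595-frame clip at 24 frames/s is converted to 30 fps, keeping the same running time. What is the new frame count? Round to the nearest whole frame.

Frames at target rate = 158595 × (30) / (24) = 792975/4 ≈ 198243.750.
Nearest whole frame: 198244.

198244 frames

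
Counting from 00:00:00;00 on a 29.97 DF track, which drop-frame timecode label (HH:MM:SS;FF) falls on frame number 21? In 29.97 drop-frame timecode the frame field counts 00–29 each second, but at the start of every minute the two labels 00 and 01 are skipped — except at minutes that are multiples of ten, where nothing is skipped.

00:00:00;21

Each 10-minute DF block holds 10 × 60 × 30 − 9 × 2 = 17982 frames. 21 ÷ 17982 → 0 full blocks, remainder 21.
Within the partial block the first minute is 1800 frames and each further minute 1798, so 0 further minute boundaries passed. Total skipped labels = 18 × 0 + 2 × 0 = 0.
Non-drop label index = 21 + 0 = 21; at 30 labels/s that is 00:00:00:21, i.e. DF 00:00:00;21.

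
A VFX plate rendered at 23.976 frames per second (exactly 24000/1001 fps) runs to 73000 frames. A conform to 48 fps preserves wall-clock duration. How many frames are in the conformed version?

Target frames = source frames × (target rate / source rate) = 73000 × (48)/(24000/1001) = 73000 × 1001/500 = 146146.

146146 frames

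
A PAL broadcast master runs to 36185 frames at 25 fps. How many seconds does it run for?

1447.4 seconds

Running time = 36185 / (25) = 1447.4 s.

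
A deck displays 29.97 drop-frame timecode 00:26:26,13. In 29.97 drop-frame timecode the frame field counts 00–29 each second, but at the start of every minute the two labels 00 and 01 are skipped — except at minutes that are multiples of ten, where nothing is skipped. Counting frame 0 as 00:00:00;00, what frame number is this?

Complete 10-minute blocks: 2, each 17982 frames → 35964.
Remaining 6 whole minutes in the current block: 1800 + 5 × 1798 = 10790 frames.
Within the current minute: 26 × 30 + 13 − 2 = 791 (labels ;00/;01 skipped at this minute). Total = 35964 + 10790 + 791 = 47545.

47545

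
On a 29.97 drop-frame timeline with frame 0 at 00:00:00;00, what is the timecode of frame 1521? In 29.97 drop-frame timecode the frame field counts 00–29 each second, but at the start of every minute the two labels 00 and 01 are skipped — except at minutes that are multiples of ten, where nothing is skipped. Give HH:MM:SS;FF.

Each 10-minute DF block holds 10 × 60 × 30 − 9 × 2 = 17982 frames. 1521 ÷ 17982 → 0 full blocks, remainder 1521.
Within the partial block the first minute is 1800 frames and each further minute 1798, so 0 further minute boundaries passed. Total skipped labels = 18 × 0 + 2 × 0 = 0.
Non-drop label index = 1521 + 0 = 1521; at 30 labels/s that is 00:00:50:21, i.e. DF 00:00:50;21.

00:00:50;21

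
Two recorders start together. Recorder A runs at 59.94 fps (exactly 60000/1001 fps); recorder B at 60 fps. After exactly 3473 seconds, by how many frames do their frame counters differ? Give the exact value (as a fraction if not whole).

208380/1001 frames

A emits 60000/1001 × 3473 = 208380000/1001 frames; B emits 60 × 3473 = 208380.
Difference = 208380/1001 frames (≈ 208.1718); B is ahead of A.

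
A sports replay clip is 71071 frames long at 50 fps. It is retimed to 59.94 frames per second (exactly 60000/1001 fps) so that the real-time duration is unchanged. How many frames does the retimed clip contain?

Target frames = source frames × (target rate / source rate) = 71071 × (60000/1001)/(50) = 71071 × 1200/1001 = 85200.

85200 frames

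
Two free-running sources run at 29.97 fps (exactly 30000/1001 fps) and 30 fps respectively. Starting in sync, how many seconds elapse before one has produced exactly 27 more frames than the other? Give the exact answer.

900.9 seconds

The gap grows by |30 − 30000/1001| = 30/1001 frames per second.
Time for a 27-frame gap: 27 ÷ (30/1001) = 900.9 s.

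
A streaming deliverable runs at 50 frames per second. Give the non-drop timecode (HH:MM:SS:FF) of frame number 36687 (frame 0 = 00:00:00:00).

36687 ÷ 50 = 733 full seconds, remainder 37 frames.
733 s = 0 h 12 min 13 s.
Timecode: 00:12:13:37.

00:12:13:37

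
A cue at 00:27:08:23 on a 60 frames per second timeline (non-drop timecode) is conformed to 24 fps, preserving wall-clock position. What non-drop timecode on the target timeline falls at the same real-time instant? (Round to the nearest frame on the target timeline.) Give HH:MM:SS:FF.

00:27:08:09

Source frame index: (0×3600 + 27×60 + 8) × 60 + 23 = 97703.
Real time: 97703 / (60) = 97703/60 s.
Target frame: (97703/60) × (24) = 195406/5 ≈ 39081.200 → 39081.
At 24 labels/s: frame 39081 → 00:27:08:09.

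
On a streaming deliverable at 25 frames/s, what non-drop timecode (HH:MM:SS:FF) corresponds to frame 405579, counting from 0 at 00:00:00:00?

405579 ÷ 25 = 16223 full seconds, remainder 4 frames.
16223 s = 4 h 30 min 23 s.
Timecode: 04:30:23:04.

04:30:23:04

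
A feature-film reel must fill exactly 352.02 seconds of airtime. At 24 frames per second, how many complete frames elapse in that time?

8448 frames

Frames = 352.02 × 24 = 211212/25 ≈ 8448.4800.
Complete frames: 8448.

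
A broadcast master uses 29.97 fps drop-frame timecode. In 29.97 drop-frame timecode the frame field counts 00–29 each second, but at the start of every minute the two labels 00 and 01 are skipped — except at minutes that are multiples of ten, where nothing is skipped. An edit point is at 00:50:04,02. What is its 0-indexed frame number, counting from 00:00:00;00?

90032

Complete 10-minute blocks: 5, each 17982 frames → 89910.
Remaining 0 whole minutes in the current block: 0 frames.
Within the current minute: 4 × 30 + 2 = 122. Total = 89910 + 0 + 122 = 90032.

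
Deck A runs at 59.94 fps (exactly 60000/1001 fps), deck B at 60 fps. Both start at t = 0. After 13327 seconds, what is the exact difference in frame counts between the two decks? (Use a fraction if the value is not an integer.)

799620/1001 frames

A emits 60000/1001 × 13327 = 799620000/1001 frames; B emits 60 × 13327 = 799620.
Difference = 799620/1001 frames (≈ 798.8212); B is ahead of A.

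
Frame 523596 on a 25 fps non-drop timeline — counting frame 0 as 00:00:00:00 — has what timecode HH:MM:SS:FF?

523596 ÷ 25 = 20943 full seconds, remainder 21 frames.
20943 s = 5 h 49 min 3 s.
Timecode: 05:49:03:21.

05:49:03:21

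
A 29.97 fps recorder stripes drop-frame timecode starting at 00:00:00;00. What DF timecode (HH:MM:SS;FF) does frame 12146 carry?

00:06:45;08

Each 10-minute DF block holds 10 × 60 × 30 − 9 × 2 = 17982 frames. 12146 ÷ 17982 → 0 full blocks, remainder 12146.
Within the partial block the first minute is 1800 frames and each further minute 1798, so 6 further minute boundaries passed. Total skipped labels = 18 × 0 + 2 × 6 = 12.
Non-drop label index = 12146 + 12 = 12158; at 30 labels/s that is 00:06:45:08, i.e. DF 00:06:45;08.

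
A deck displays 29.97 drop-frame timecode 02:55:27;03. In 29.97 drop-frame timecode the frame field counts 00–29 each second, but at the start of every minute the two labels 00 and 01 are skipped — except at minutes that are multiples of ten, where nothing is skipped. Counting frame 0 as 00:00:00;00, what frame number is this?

315497

As if non-drop at 30 labels/s: (2 × 3600 + 55 × 60 + 27) × 30 + 3 = 315813.
Minute boundaries passed: 175; those not divisible by 10: 175 − 17 = 158; dropped labels = 2 × 158 = 316.
Actual frame index = 315813 − 316 = 315497.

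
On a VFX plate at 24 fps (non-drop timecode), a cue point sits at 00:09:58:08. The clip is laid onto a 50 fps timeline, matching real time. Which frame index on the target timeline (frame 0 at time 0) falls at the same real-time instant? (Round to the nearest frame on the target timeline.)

Source frame index: (0×3600 + 9×60 + 58) × 24 + 8 = 14360.
Real time: 14360 / (24) = 1795/3 s.
Target frame: (1795/3) × (50) = 89750/3 ≈ 29916.667 → 29917.

frame 29917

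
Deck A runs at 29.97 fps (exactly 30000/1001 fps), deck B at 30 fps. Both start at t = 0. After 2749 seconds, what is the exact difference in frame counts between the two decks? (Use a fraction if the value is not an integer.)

82470/1001 frames

A emits 30000/1001 × 2749 = 82470000/1001 frames; B emits 30 × 2749 = 82470.
Difference = 82470/1001 frames (≈ 82.3876); B is ahead of A.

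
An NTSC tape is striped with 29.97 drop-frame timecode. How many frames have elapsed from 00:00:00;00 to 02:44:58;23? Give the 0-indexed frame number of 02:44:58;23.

As if non-drop at 30 labels/s: (2 × 3600 + 44 × 60 + 58) × 30 + 23 = 296963.
Minute boundaries passed: 164; those not divisible by 10: 164 − 16 = 148; dropped labels = 2 × 148 = 296.
Actual frame index = 296963 − 296 = 296667.

296667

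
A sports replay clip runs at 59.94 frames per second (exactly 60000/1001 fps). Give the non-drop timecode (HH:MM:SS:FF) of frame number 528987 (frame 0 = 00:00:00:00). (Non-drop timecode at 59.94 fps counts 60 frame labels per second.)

528987 ÷ 60 = 8816 full seconds, remainder 27 frames.
8816 s = 2 h 26 min 56 s.
Timecode: 02:26:56:27.

02:26:56:27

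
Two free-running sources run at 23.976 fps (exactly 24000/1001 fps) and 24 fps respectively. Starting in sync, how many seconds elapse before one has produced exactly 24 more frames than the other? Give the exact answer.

The gap grows by |24 − 24000/1001| = 24/1001 frames per second.
Time for a 24-frame gap: 24 ÷ (24/1001) = 1001 s.

1001 seconds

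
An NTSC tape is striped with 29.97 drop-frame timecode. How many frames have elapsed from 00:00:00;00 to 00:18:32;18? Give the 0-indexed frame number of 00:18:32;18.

Complete 10-minute blocks: 1, each 17982 frames → 17982.
Remaining 8 whole minutes in the current block: 1800 + 7 × 1798 = 14386 frames.
Within the current minute: 32 × 30 + 18 − 2 = 976 (labels ;00/;01 skipped at this minute). Total = 17982 + 14386 + 976 = 33344.

33344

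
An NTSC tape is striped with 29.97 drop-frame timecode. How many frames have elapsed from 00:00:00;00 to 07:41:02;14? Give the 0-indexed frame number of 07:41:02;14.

829044

As if non-drop at 30 labels/s: (7 × 3600 + 41 × 60 + 2) × 30 + 14 = 829874.
Minute boundaries passed: 461; those not divisible by 10: 461 − 46 = 415; dropped labels = 2 × 415 = 830.
Actual frame index = 829874 − 830 = 829044.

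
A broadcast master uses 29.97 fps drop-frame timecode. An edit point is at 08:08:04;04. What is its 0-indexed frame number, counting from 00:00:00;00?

As if non-drop at 30 labels/s: (8 × 3600 + 8 × 60 + 4) × 30 + 4 = 878524.
Minute boundaries passed: 488; those not divisible by 10: 488 − 48 = 440; dropped labels = 2 × 440 = 880.
Actual frame index = 878524 − 880 = 877644.

877644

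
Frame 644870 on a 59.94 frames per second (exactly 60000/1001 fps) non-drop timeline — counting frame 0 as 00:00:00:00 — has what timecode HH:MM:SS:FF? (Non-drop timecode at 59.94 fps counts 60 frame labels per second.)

02:59:07:50

644870 ÷ 60 = 10747 full seconds, remainder 50 frames.
10747 s = 2 h 59 min 7 s.
Timecode: 02:59:07:50.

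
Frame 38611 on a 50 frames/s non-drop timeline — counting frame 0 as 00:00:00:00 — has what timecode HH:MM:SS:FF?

38611 ÷ 50 = 772 full seconds, remainder 11 frames.
772 s = 0 h 12 min 52 s.
Timecode: 00:12:52:11.

00:12:52:11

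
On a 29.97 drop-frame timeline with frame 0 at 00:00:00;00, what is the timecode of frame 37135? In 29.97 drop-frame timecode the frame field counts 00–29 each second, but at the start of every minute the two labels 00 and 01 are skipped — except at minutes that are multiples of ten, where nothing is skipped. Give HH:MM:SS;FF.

00:20:39;01

Ten DF minutes hold 17982 frames, so frame 37135 lies in block 2 (frames 35964–53945) with 1171 frames into that block.
The block's first minute is 1800 frames and the rest 1798 each; 1171 frames reaches minute 0, so 2 × 18 + 0 × 2 = 36 labels have been skipped so far.
Adding those back, label number 37135 + 36 = 37171 at 30 labels/s is 1239 s + 1 f = 0 h 20 min 39 s frame 1, i.e. 00:20:39;01.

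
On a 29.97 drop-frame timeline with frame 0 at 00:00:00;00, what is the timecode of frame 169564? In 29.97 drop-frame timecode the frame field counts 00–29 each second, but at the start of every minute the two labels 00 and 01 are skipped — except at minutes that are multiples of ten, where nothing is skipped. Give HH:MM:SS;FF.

01:34:17;24

Each 10-minute DF block holds 10 × 60 × 30 − 9 × 2 = 17982 frames. 169564 ÷ 17982 → 9 full blocks, remainder 7726.
Within the partial block the first minute is 1800 frames and each further minute 1798, so 4 further minute boundaries passed. Total skipped labels = 18 × 9 + 2 × 4 = 170.
Non-drop label index = 169564 + 170 = 169734; at 30 labels/s that is 01:34:17:24, i.e. DF 01:34:17;24.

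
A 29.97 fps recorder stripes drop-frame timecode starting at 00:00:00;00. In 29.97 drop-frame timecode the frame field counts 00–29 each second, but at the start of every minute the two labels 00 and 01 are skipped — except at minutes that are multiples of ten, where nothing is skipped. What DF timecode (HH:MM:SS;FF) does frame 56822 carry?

Ten DF minutes hold 17982 frames, so frame 56822 lies in block 3 (frames 53946–71927) with 2876 frames into that block.
The block's first minute is 1800 frames and the rest 1798 each; 2876 frames reaches minute 1, so 3 × 18 + 1 × 2 = 56 labels have been skipped so far.
Adding those back, label number 56822 + 56 = 56878 at 30 labels/s is 1895 s + 28 f = 0 h 31 min 35 s frame 28, i.e. 00:31:35;28.

00:31:35;28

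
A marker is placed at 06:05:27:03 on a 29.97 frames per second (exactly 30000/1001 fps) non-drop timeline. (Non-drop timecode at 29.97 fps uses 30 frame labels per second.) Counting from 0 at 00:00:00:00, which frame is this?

Total seconds to the label: (6 × 3600 + 5 × 60 + 27) = 21927.
Frame index = 21927 × 30 + 3 = 657813.

657813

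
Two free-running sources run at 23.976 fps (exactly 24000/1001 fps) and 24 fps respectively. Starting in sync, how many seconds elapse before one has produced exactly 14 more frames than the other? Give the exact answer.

The gap grows by |24 − 24000/1001| = 24/1001 frames per second.
Time for a 14-frame gap: 14 ÷ (24/1001) = 7007/12 s.

7007/12 seconds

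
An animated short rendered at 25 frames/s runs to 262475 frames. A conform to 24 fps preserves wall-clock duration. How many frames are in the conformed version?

251976 frames

Target frames = source frames × (target rate / source rate) = 262475 × (24)/(25) = 262475 × 24/25 = 251976.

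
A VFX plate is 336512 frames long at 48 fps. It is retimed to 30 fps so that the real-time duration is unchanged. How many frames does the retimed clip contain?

210320 frames

Target frames = source frames × (target rate / source rate) = 336512 × (30)/(48) = 336512 × 5/8 = 210320.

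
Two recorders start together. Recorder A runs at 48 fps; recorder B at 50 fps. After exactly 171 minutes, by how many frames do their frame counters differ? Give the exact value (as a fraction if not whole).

171 min = 10260 s.
A emits 48 × 10260 = 492480 frames; B emits 50 × 10260 = 513000.
Difference = 20520 frames; B is ahead of A.

20520 frames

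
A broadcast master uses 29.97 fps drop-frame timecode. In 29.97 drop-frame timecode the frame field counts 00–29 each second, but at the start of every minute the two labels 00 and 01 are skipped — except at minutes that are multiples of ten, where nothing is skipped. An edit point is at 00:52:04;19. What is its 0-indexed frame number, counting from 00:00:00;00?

Complete 10-minute blocks: 5, each 17982 frames → 89910.
Remaining 2 whole minutes in the current block: 1800 + 1 × 1798 = 3598 frames.
Within the current minute: 4 × 30 + 19 − 2 = 137 (labels ;00/;01 skipped at this minute). Total = 89910 + 3598 + 137 = 93645.

93645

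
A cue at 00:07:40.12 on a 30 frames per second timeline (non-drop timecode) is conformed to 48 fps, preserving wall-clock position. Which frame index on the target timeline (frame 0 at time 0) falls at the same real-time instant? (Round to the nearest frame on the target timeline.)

frame 22099

Source frame index: (0×3600 + 7×60 + 40) × 30 + 12 = 13812.
Real time: 13812 / (30) = 2302/5 s.
Target frame: (2302/5) × (48) = 110496/5 ≈ 22099.200 → 22099.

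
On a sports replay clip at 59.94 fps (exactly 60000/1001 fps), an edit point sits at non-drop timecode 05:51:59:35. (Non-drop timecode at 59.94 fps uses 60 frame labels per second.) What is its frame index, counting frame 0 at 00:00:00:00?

frame 1267175

Total seconds to the label: (5 × 3600 + 51 × 60 + 59) = 21119.
Frame index = 21119 × 60 + 35 = 1267175.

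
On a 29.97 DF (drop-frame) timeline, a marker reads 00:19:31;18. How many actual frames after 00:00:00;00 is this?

35112

Complete 10-minute blocks: 1, each 17982 frames → 17982.
Remaining 9 whole minutes in the current block: 1800 + 8 × 1798 = 16184 frames.
Within the current minute: 31 × 30 + 18 − 2 = 946 (labels ;00/;01 skipped at this minute). Total = 17982 + 16184 + 946 = 35112.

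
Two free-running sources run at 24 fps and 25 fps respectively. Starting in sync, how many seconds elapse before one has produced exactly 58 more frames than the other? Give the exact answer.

The gap grows by |25 − 24| = 1 frame per second.
Time for a 58-frame gap: 58 ÷ (1) = 58 s.

58 seconds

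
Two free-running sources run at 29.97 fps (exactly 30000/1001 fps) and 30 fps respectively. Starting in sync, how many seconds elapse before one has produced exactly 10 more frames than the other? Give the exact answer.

1001/3 seconds

The gap grows by |30 − 30000/1001| = 30/1001 frames per second.
Time for a 10-frame gap: 10 ÷ (30/1001) = 1001/3 s.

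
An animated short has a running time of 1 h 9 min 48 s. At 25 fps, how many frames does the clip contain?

1 h 9 min 48 s = 4188 s.
Frames = 4188 × 25 = 104700.

104700 frames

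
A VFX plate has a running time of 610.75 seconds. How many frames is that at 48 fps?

29316 frames

Frames = 610.75 × 48 = 29316.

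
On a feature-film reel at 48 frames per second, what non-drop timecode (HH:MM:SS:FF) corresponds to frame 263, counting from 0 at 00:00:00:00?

00:00:05:23

263 ÷ 48 = 5 full seconds, remainder 23 frames.
5 s = 0 h 0 min 5 s.
Timecode: 00:00:05:23.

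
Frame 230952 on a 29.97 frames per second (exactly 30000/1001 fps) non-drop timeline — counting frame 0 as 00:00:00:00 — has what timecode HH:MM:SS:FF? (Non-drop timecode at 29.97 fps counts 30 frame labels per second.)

02:08:18:12

230952 ÷ 30 = 7698 full seconds, remainder 12 frames.
7698 s = 2 h 8 min 18 s.
Timecode: 02:08:18:12.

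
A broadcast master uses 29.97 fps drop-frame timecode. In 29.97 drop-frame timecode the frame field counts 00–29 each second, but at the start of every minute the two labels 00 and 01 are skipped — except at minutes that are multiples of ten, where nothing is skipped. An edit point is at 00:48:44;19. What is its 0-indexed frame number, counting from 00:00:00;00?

Complete 10-minute blocks: 4, each 17982 frames → 71928.
Remaining 8 whole minutes in the current block: 1800 + 7 × 1798 = 14386 frames.
Within the current minute: 44 × 30 + 19 − 2 = 1337 (labels ;00/;01 skipped at this minute). Total = 71928 + 14386 + 1337 = 87651.

87651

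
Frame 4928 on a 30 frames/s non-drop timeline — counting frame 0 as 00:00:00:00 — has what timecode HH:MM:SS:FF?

4928 ÷ 30 = 164 full seconds, remainder 8 frames.
164 s = 0 h 2 min 44 s.
Timecode: 00:02:44:08.

00:02:44:08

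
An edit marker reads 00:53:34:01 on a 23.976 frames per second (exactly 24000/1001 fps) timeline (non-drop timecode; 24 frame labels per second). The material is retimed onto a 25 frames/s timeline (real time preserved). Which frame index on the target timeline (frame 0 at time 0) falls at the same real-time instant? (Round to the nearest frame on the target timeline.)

frame 80431

Source frame index: (0×3600 + 53×60 + 34) × 24 + 1 = 77137.
Real time: 77137 / (24000/1001) = 77214137/24000 s.
Target frame: (77214137/24000) × (25) = 77214137/960 ≈ 80431.393 → 80431.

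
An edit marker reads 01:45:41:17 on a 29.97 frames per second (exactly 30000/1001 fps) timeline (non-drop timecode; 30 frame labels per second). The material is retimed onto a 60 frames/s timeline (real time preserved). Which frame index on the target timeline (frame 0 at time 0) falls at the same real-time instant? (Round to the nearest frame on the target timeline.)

Source frame index: (1×3600 + 45×60 + 41) × 30 + 17 = 190247.
Real time: 190247 / (30000/1001) = 190437247/30000 s.
Target frame: (190437247/30000) × (60) = 190437247/500 ≈ 380874.494 → 380874.

frame 380874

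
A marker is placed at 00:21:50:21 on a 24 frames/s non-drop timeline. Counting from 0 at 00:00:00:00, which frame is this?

Total seconds to the label: (0 × 3600 + 21 × 60 + 50) = 1310.
Frame index = 1310 × 24 + 21 = 31461.

frame 31461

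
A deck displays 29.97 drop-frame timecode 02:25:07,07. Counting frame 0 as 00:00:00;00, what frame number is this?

Complete 10-minute blocks: 14, each 17982 frames → 251748.
Remaining 5 whole minutes in the current block: 1800 + 4 × 1798 = 8992 frames.
Within the current minute: 7 × 30 + 7 − 2 = 215 (labels ;00/;01 skipped at this minute). Total = 251748 + 8992 + 215 = 260955.

260955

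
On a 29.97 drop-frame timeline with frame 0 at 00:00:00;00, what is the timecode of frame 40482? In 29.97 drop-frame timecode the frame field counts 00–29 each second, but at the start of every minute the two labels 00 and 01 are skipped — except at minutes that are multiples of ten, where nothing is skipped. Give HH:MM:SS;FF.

00:22:30;22

Ten DF minutes hold 17982 frames, so frame 40482 lies in block 2 (frames 35964–53945) with 4518 frames into that block.
The block's first minute is 1800 frames and the rest 1798 each; 4518 frames reaches minute 2, so 2 × 18 + 2 × 2 = 40 labels have been skipped so far.
Adding those back, label number 40482 + 40 = 40522 at 30 labels/s is 1350 s + 22 f = 0 h 22 min 30 s frame 22, i.e. 00:22:30;22.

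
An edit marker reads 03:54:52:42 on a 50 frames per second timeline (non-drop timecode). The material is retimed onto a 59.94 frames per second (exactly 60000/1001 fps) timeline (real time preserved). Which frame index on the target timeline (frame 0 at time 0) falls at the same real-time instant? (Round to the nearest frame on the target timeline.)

Source frame index: (3×3600 + 54×60 + 52) × 50 + 42 = 704642.
Real time: 704642 / (50) = 352321/25 s.
Target frame: (352321/25) × (60000/1001) = 845570400/1001 ≈ 844725.674 → 844726.

frame 844726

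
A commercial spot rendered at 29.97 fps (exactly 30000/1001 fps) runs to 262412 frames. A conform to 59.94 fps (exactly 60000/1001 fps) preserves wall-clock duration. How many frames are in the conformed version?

524824 frames

Target frames = source frames × (target rate / source rate) = 262412 × (60000/1001)/(30000/1001) = 262412 × 2 = 524824.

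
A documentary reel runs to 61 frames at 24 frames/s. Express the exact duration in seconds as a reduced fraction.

61/24 seconds

Running time = 61 ÷ (24) = 61 × 1/24 = 61/24 s.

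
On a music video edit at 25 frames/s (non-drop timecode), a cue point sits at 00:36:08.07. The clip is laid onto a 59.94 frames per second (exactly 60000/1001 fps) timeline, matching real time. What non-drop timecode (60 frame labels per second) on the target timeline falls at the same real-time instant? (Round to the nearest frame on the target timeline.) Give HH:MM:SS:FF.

00:36:06:07

Source frame index: (0×3600 + 36×60 + 8) × 25 + 7 = 54207.
Real time: 54207 / (25) = 54207/25 s.
Target frame: (54207/25) × (60000/1001) = 130096800/1001 ≈ 129966.833 → 129967.
At 60 labels/s: frame 129967 → 00:36:06:07.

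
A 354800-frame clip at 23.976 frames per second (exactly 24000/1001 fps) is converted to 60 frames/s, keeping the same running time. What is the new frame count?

887887 frames

Target frames = source frames × (target rate / source rate) = 354800 × (60)/(24000/1001) = 354800 × 1001/400 = 887887.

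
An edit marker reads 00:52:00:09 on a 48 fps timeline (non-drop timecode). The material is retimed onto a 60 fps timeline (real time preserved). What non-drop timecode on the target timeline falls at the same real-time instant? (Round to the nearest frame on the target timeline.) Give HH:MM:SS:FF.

Source frame index: (0×3600 + 52×60 + 0) × 48 + 9 = 149769.
Real time: 149769 / (48) = 49923/16 s.
Target frame: (49923/16) × (60) = 748845/4 ≈ 187211.250 → 187211.
At 60 labels/s: frame 187211 → 00:52:00:11.

00:52:00:11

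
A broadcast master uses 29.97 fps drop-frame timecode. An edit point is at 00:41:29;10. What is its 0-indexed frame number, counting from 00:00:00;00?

Complete 10-minute blocks: 4, each 17982 frames → 71928.
Remaining 1 whole minute in the current block: 1800 + 0 × 1798 = 1800 frames.
Within the current minute: 29 × 30 + 10 − 2 = 878 (labels ;00/;01 skipped at this minute). Total = 71928 + 1800 + 878 = 74606.

74606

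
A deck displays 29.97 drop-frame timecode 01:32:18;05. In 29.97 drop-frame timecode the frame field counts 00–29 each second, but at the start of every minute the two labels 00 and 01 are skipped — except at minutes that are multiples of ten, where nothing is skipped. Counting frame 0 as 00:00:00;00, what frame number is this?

Complete 10-minute blocks: 9, each 17982 frames → 161838.
Remaining 2 whole minutes in the current block: 1800 + 1 × 1798 = 3598 frames.
Within the current minute: 18 × 30 + 5 − 2 = 543 (labels ;00/;01 skipped at this minute). Total = 161838 + 3598 + 543 = 165979.

165979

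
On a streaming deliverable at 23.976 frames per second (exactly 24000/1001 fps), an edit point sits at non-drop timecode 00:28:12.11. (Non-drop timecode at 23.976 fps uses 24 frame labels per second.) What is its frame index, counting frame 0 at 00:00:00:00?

Total seconds to the label: (0 × 3600 + 28 × 60 + 12) = 1692.
Frame index = 1692 × 24 + 11 = 40619.

frame 40619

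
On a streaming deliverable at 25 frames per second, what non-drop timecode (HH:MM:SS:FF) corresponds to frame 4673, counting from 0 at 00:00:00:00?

4673 ÷ 25 = 186 full seconds, remainder 23 frames.
186 s = 0 h 3 min 6 s.
Timecode: 00:03:06:23.

00:03:06:23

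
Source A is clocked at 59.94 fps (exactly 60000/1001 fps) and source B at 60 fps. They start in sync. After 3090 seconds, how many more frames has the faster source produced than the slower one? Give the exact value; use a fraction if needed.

A emits 60000/1001 × 3090 = 185400000/1001 frames; B emits 60 × 3090 = 185400.
Difference = 185400/1001 frames (≈ 185.2148); B is ahead of A.

185400/1001 frames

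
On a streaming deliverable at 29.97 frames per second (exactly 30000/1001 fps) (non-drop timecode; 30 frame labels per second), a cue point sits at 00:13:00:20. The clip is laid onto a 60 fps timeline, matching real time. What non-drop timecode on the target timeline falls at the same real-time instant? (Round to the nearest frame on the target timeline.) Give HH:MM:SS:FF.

Source frame index: (0×3600 + 13×60 + 0) × 30 + 20 = 23420.
Real time: 23420 / (30000/1001) = 1172171/1500 s.
Target frame: (1172171/1500) × (60) = 1172171/25 ≈ 46886.840 → 46887.
At 60 labels/s: frame 46887 → 00:13:01:27.

00:13:01:27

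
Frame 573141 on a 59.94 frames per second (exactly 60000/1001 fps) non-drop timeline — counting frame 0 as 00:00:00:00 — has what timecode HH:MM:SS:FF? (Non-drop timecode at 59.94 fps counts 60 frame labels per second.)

02:39:12:21

573141 ÷ 60 = 9552 full seconds, remainder 21 frames.
9552 s = 2 h 39 min 12 s.
Timecode: 02:39:12:21.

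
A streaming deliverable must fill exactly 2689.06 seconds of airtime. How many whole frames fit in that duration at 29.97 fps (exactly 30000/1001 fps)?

Frames = 2689.06 × 30000/1001 = 7333800/91 ≈ 80591.2088.
Complete frames: 80591.

80591 frames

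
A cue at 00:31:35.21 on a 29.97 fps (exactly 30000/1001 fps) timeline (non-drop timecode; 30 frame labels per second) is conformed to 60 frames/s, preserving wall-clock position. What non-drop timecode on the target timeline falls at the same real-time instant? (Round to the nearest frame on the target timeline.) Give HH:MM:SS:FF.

00:31:37:36

Source frame index: (0×3600 + 31×60 + 35) × 30 + 21 = 56871.
Real time: 56871 / (30000/1001) = 18975957/10000 s.
Target frame: (18975957/10000) × (60) = 56927871/500 ≈ 113855.742 → 113856.
At 60 labels/s: frame 113856 → 00:31:37:36.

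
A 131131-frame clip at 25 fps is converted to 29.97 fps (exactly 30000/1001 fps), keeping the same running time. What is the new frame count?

Target frames = source frames × (target rate / source rate) = 131131 × (30000/1001)/(25) = 131131 × 1200/1001 = 157200.

157200 frames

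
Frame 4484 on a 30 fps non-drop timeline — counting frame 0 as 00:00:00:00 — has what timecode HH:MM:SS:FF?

00:02:29:14

4484 ÷ 30 = 149 full seconds, remainder 14 frames.
149 s = 0 h 2 min 29 s.
Timecode: 00:02:29:14.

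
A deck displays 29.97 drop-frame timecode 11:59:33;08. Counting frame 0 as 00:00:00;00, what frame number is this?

Complete 10-minute blocks: 71, each 17982 frames → 1276722.
Remaining 9 whole minutes in the current block: 1800 + 8 × 1798 = 16184 frames.
Within the current minute: 33 × 30 + 8 − 2 = 996 (labels ;00/;01 skipped at this minute). Total = 1276722 + 16184 + 996 = 1293902.

1293902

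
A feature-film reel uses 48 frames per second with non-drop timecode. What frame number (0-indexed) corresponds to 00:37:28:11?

107915

Total seconds to the label: (0 × 3600 + 37 × 60 + 28) = 2248.
Frame index = 2248 × 48 + 11 = 107915.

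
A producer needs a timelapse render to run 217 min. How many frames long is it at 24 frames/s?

217 min = 13020 s.
Frames = 13020 × 24 = 312480.

312480 frames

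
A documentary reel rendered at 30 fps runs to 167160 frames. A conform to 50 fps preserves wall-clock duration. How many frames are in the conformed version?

Target frames = source frames × (target rate / source rate) = 167160 × (50)/(30) = 167160 × 5/3 = 278600.

278600 frames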